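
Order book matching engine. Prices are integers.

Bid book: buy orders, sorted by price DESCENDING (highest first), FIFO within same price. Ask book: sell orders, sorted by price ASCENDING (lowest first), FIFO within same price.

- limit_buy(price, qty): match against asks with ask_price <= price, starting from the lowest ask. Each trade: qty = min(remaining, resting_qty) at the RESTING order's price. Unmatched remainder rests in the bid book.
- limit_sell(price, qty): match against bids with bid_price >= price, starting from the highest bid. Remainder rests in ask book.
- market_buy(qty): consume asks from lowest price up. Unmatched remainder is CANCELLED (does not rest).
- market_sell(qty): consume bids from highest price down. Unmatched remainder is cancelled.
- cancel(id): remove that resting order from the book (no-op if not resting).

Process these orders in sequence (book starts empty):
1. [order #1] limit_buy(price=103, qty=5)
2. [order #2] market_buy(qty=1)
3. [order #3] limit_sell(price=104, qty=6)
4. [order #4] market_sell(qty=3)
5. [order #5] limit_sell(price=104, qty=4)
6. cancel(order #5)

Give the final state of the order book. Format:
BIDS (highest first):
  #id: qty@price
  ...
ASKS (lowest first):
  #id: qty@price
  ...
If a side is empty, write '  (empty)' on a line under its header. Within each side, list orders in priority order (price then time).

Answer: BIDS (highest first):
  #1: 2@103
ASKS (lowest first):
  #3: 6@104

Derivation:
After op 1 [order #1] limit_buy(price=103, qty=5): fills=none; bids=[#1:5@103] asks=[-]
After op 2 [order #2] market_buy(qty=1): fills=none; bids=[#1:5@103] asks=[-]
After op 3 [order #3] limit_sell(price=104, qty=6): fills=none; bids=[#1:5@103] asks=[#3:6@104]
After op 4 [order #4] market_sell(qty=3): fills=#1x#4:3@103; bids=[#1:2@103] asks=[#3:6@104]
After op 5 [order #5] limit_sell(price=104, qty=4): fills=none; bids=[#1:2@103] asks=[#3:6@104 #5:4@104]
After op 6 cancel(order #5): fills=none; bids=[#1:2@103] asks=[#3:6@104]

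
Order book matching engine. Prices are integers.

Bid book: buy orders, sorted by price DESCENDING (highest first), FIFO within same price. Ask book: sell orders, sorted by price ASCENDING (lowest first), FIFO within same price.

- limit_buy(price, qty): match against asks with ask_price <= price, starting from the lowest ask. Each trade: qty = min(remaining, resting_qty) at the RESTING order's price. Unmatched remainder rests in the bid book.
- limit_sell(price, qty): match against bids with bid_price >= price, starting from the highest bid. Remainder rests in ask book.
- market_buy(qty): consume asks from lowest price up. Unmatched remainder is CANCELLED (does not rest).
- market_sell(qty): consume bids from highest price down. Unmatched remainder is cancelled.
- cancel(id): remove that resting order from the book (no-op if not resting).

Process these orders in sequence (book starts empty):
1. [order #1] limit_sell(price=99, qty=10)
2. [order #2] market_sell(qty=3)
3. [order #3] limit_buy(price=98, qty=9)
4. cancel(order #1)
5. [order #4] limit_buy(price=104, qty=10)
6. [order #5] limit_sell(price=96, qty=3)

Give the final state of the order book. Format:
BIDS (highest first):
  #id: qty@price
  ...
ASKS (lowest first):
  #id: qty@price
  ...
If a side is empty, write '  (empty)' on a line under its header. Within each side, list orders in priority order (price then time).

After op 1 [order #1] limit_sell(price=99, qty=10): fills=none; bids=[-] asks=[#1:10@99]
After op 2 [order #2] market_sell(qty=3): fills=none; bids=[-] asks=[#1:10@99]
After op 3 [order #3] limit_buy(price=98, qty=9): fills=none; bids=[#3:9@98] asks=[#1:10@99]
After op 4 cancel(order #1): fills=none; bids=[#3:9@98] asks=[-]
After op 5 [order #4] limit_buy(price=104, qty=10): fills=none; bids=[#4:10@104 #3:9@98] asks=[-]
After op 6 [order #5] limit_sell(price=96, qty=3): fills=#4x#5:3@104; bids=[#4:7@104 #3:9@98] asks=[-]

Answer: BIDS (highest first):
  #4: 7@104
  #3: 9@98
ASKS (lowest first):
  (empty)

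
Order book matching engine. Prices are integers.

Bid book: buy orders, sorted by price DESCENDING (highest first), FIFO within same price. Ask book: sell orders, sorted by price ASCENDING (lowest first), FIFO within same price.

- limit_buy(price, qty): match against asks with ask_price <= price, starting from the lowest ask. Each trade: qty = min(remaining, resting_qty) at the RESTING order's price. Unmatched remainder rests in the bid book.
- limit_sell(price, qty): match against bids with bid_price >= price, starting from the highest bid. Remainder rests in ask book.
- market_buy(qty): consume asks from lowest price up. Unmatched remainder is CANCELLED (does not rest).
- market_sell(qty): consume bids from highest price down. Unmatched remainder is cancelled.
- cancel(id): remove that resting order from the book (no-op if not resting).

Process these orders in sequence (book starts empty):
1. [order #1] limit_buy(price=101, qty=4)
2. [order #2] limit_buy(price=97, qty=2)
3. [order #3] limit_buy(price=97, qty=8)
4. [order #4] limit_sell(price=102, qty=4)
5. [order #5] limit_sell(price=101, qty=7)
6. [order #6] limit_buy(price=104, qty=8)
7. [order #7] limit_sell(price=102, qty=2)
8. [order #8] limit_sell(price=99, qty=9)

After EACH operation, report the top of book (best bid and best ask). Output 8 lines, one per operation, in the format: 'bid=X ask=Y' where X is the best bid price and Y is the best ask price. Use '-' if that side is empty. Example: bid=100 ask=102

Answer: bid=101 ask=-
bid=101 ask=-
bid=101 ask=-
bid=101 ask=102
bid=97 ask=101
bid=104 ask=-
bid=97 ask=102
bid=97 ask=99

Derivation:
After op 1 [order #1] limit_buy(price=101, qty=4): fills=none; bids=[#1:4@101] asks=[-]
After op 2 [order #2] limit_buy(price=97, qty=2): fills=none; bids=[#1:4@101 #2:2@97] asks=[-]
After op 3 [order #3] limit_buy(price=97, qty=8): fills=none; bids=[#1:4@101 #2:2@97 #3:8@97] asks=[-]
After op 4 [order #4] limit_sell(price=102, qty=4): fills=none; bids=[#1:4@101 #2:2@97 #3:8@97] asks=[#4:4@102]
After op 5 [order #5] limit_sell(price=101, qty=7): fills=#1x#5:4@101; bids=[#2:2@97 #3:8@97] asks=[#5:3@101 #4:4@102]
After op 6 [order #6] limit_buy(price=104, qty=8): fills=#6x#5:3@101 #6x#4:4@102; bids=[#6:1@104 #2:2@97 #3:8@97] asks=[-]
After op 7 [order #7] limit_sell(price=102, qty=2): fills=#6x#7:1@104; bids=[#2:2@97 #3:8@97] asks=[#7:1@102]
After op 8 [order #8] limit_sell(price=99, qty=9): fills=none; bids=[#2:2@97 #3:8@97] asks=[#8:9@99 #7:1@102]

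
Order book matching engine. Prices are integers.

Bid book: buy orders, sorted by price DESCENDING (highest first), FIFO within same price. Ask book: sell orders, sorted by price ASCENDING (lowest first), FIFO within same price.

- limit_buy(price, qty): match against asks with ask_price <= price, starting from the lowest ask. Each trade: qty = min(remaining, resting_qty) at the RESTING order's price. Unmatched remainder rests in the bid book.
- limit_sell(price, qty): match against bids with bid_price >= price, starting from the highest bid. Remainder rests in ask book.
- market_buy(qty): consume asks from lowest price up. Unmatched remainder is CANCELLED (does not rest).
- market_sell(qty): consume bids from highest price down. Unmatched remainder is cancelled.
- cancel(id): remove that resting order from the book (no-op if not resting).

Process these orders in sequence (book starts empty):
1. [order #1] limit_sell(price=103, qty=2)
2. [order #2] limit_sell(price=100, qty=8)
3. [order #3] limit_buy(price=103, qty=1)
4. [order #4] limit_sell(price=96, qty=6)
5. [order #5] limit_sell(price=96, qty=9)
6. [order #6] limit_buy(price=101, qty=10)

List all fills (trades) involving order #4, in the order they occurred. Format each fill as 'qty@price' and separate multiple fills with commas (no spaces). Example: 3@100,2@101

After op 1 [order #1] limit_sell(price=103, qty=2): fills=none; bids=[-] asks=[#1:2@103]
After op 2 [order #2] limit_sell(price=100, qty=8): fills=none; bids=[-] asks=[#2:8@100 #1:2@103]
After op 3 [order #3] limit_buy(price=103, qty=1): fills=#3x#2:1@100; bids=[-] asks=[#2:7@100 #1:2@103]
After op 4 [order #4] limit_sell(price=96, qty=6): fills=none; bids=[-] asks=[#4:6@96 #2:7@100 #1:2@103]
After op 5 [order #5] limit_sell(price=96, qty=9): fills=none; bids=[-] asks=[#4:6@96 #5:9@96 #2:7@100 #1:2@103]
After op 6 [order #6] limit_buy(price=101, qty=10): fills=#6x#4:6@96 #6x#5:4@96; bids=[-] asks=[#5:5@96 #2:7@100 #1:2@103]

Answer: 6@96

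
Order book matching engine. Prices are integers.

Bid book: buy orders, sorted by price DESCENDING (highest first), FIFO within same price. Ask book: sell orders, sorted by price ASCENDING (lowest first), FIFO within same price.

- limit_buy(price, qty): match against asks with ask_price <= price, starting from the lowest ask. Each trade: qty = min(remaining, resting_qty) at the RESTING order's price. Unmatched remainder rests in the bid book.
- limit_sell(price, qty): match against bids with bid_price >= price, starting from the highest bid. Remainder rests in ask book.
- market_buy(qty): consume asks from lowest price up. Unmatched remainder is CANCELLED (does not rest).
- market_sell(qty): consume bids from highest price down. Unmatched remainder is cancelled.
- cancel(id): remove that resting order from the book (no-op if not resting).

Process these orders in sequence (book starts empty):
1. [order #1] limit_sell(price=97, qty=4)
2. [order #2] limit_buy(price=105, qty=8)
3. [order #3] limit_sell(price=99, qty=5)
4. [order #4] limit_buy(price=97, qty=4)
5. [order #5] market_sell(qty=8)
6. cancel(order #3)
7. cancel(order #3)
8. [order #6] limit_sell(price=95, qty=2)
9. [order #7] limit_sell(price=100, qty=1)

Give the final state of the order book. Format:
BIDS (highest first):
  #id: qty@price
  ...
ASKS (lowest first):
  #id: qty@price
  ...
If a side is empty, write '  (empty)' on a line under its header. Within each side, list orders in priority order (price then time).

Answer: BIDS (highest first):
  (empty)
ASKS (lowest first):
  #6: 2@95
  #7: 1@100

Derivation:
After op 1 [order #1] limit_sell(price=97, qty=4): fills=none; bids=[-] asks=[#1:4@97]
After op 2 [order #2] limit_buy(price=105, qty=8): fills=#2x#1:4@97; bids=[#2:4@105] asks=[-]
After op 3 [order #3] limit_sell(price=99, qty=5): fills=#2x#3:4@105; bids=[-] asks=[#3:1@99]
After op 4 [order #4] limit_buy(price=97, qty=4): fills=none; bids=[#4:4@97] asks=[#3:1@99]
After op 5 [order #5] market_sell(qty=8): fills=#4x#5:4@97; bids=[-] asks=[#3:1@99]
After op 6 cancel(order #3): fills=none; bids=[-] asks=[-]
After op 7 cancel(order #3): fills=none; bids=[-] asks=[-]
After op 8 [order #6] limit_sell(price=95, qty=2): fills=none; bids=[-] asks=[#6:2@95]
After op 9 [order #7] limit_sell(price=100, qty=1): fills=none; bids=[-] asks=[#6:2@95 #7:1@100]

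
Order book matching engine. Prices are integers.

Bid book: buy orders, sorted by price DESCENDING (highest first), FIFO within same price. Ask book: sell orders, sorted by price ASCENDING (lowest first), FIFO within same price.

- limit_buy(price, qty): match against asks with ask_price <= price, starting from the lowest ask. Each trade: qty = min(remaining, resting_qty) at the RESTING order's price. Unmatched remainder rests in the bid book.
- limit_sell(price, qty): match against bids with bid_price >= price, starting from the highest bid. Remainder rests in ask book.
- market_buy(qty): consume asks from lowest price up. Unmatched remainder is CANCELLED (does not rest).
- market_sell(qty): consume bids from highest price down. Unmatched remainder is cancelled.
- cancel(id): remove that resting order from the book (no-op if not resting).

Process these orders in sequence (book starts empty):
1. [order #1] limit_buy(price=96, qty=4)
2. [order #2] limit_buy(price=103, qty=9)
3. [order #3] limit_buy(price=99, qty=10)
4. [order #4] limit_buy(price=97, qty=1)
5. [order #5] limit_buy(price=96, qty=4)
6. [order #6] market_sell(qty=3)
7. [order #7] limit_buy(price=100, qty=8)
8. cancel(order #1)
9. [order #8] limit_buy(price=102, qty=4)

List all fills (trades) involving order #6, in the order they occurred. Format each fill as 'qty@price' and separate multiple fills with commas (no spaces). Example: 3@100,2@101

Answer: 3@103

Derivation:
After op 1 [order #1] limit_buy(price=96, qty=4): fills=none; bids=[#1:4@96] asks=[-]
After op 2 [order #2] limit_buy(price=103, qty=9): fills=none; bids=[#2:9@103 #1:4@96] asks=[-]
After op 3 [order #3] limit_buy(price=99, qty=10): fills=none; bids=[#2:9@103 #3:10@99 #1:4@96] asks=[-]
After op 4 [order #4] limit_buy(price=97, qty=1): fills=none; bids=[#2:9@103 #3:10@99 #4:1@97 #1:4@96] asks=[-]
After op 5 [order #5] limit_buy(price=96, qty=4): fills=none; bids=[#2:9@103 #3:10@99 #4:1@97 #1:4@96 #5:4@96] asks=[-]
After op 6 [order #6] market_sell(qty=3): fills=#2x#6:3@103; bids=[#2:6@103 #3:10@99 #4:1@97 #1:4@96 #5:4@96] asks=[-]
After op 7 [order #7] limit_buy(price=100, qty=8): fills=none; bids=[#2:6@103 #7:8@100 #3:10@99 #4:1@97 #1:4@96 #5:4@96] asks=[-]
After op 8 cancel(order #1): fills=none; bids=[#2:6@103 #7:8@100 #3:10@99 #4:1@97 #5:4@96] asks=[-]
After op 9 [order #8] limit_buy(price=102, qty=4): fills=none; bids=[#2:6@103 #8:4@102 #7:8@100 #3:10@99 #4:1@97 #5:4@96] asks=[-]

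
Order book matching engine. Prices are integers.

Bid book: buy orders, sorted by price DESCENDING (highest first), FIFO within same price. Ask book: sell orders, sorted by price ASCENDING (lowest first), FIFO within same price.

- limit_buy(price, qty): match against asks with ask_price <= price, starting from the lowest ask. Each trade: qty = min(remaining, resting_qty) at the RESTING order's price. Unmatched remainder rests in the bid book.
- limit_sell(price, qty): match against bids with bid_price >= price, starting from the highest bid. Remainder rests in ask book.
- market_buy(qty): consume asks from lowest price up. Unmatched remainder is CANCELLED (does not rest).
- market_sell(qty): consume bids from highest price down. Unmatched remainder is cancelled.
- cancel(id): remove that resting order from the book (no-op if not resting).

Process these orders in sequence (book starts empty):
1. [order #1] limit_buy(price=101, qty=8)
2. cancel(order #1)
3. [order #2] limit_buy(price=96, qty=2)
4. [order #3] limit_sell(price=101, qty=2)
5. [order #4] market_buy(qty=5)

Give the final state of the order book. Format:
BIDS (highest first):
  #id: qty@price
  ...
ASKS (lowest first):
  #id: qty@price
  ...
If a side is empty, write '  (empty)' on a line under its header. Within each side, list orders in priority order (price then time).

Answer: BIDS (highest first):
  #2: 2@96
ASKS (lowest first):
  (empty)

Derivation:
After op 1 [order #1] limit_buy(price=101, qty=8): fills=none; bids=[#1:8@101] asks=[-]
After op 2 cancel(order #1): fills=none; bids=[-] asks=[-]
After op 3 [order #2] limit_buy(price=96, qty=2): fills=none; bids=[#2:2@96] asks=[-]
After op 4 [order #3] limit_sell(price=101, qty=2): fills=none; bids=[#2:2@96] asks=[#3:2@101]
After op 5 [order #4] market_buy(qty=5): fills=#4x#3:2@101; bids=[#2:2@96] asks=[-]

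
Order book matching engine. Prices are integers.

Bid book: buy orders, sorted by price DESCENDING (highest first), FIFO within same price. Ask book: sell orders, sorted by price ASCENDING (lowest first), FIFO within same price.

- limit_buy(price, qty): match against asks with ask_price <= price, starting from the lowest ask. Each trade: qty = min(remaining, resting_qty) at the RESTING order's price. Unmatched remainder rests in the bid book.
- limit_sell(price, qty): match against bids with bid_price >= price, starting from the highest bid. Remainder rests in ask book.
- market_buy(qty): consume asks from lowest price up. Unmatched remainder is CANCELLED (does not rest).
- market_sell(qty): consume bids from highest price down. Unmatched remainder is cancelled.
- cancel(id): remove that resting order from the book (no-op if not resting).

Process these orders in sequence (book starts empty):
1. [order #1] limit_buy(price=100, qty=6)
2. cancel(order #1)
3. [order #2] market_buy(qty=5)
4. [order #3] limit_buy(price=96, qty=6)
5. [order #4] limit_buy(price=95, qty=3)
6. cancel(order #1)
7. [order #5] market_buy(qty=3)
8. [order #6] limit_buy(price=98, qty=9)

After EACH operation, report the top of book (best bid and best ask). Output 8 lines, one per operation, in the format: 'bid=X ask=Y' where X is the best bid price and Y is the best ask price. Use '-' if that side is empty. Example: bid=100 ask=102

After op 1 [order #1] limit_buy(price=100, qty=6): fills=none; bids=[#1:6@100] asks=[-]
After op 2 cancel(order #1): fills=none; bids=[-] asks=[-]
After op 3 [order #2] market_buy(qty=5): fills=none; bids=[-] asks=[-]
After op 4 [order #3] limit_buy(price=96, qty=6): fills=none; bids=[#3:6@96] asks=[-]
After op 5 [order #4] limit_buy(price=95, qty=3): fills=none; bids=[#3:6@96 #4:3@95] asks=[-]
After op 6 cancel(order #1): fills=none; bids=[#3:6@96 #4:3@95] asks=[-]
After op 7 [order #5] market_buy(qty=3): fills=none; bids=[#3:6@96 #4:3@95] asks=[-]
After op 8 [order #6] limit_buy(price=98, qty=9): fills=none; bids=[#6:9@98 #3:6@96 #4:3@95] asks=[-]

Answer: bid=100 ask=-
bid=- ask=-
bid=- ask=-
bid=96 ask=-
bid=96 ask=-
bid=96 ask=-
bid=96 ask=-
bid=98 ask=-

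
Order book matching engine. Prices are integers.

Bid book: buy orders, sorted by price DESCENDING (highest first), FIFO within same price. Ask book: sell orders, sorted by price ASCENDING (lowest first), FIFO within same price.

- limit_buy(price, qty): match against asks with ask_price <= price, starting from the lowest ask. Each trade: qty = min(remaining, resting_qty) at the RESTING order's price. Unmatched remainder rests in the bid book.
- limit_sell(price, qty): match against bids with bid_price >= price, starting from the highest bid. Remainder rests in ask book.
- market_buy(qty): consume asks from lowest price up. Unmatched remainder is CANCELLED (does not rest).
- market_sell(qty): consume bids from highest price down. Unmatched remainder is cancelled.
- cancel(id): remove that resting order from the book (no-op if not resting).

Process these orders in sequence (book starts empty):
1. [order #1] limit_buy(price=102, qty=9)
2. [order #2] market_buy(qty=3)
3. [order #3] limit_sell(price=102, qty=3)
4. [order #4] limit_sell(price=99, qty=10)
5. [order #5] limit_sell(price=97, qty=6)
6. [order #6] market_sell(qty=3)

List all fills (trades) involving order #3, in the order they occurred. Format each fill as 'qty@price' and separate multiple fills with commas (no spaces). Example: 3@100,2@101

After op 1 [order #1] limit_buy(price=102, qty=9): fills=none; bids=[#1:9@102] asks=[-]
After op 2 [order #2] market_buy(qty=3): fills=none; bids=[#1:9@102] asks=[-]
After op 3 [order #3] limit_sell(price=102, qty=3): fills=#1x#3:3@102; bids=[#1:6@102] asks=[-]
After op 4 [order #4] limit_sell(price=99, qty=10): fills=#1x#4:6@102; bids=[-] asks=[#4:4@99]
After op 5 [order #5] limit_sell(price=97, qty=6): fills=none; bids=[-] asks=[#5:6@97 #4:4@99]
After op 6 [order #6] market_sell(qty=3): fills=none; bids=[-] asks=[#5:6@97 #4:4@99]

Answer: 3@102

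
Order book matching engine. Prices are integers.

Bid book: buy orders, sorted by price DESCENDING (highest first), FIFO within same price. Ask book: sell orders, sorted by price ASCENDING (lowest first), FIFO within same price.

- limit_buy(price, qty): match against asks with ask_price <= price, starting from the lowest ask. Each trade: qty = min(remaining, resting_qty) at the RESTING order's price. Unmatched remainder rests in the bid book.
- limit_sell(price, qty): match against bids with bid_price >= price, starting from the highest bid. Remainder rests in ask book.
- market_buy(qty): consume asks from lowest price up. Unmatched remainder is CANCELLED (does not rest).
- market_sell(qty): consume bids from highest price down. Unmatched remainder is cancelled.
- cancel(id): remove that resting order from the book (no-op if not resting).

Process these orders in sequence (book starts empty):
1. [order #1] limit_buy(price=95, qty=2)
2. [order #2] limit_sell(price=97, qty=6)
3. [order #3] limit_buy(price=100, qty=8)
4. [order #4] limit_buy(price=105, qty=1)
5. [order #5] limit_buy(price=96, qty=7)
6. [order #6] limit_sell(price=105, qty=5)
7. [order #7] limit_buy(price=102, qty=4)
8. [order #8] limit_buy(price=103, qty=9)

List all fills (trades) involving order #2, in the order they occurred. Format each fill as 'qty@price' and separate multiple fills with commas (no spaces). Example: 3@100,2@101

Answer: 6@97

Derivation:
After op 1 [order #1] limit_buy(price=95, qty=2): fills=none; bids=[#1:2@95] asks=[-]
After op 2 [order #2] limit_sell(price=97, qty=6): fills=none; bids=[#1:2@95] asks=[#2:6@97]
After op 3 [order #3] limit_buy(price=100, qty=8): fills=#3x#2:6@97; bids=[#3:2@100 #1:2@95] asks=[-]
After op 4 [order #4] limit_buy(price=105, qty=1): fills=none; bids=[#4:1@105 #3:2@100 #1:2@95] asks=[-]
After op 5 [order #5] limit_buy(price=96, qty=7): fills=none; bids=[#4:1@105 #3:2@100 #5:7@96 #1:2@95] asks=[-]
After op 6 [order #6] limit_sell(price=105, qty=5): fills=#4x#6:1@105; bids=[#3:2@100 #5:7@96 #1:2@95] asks=[#6:4@105]
After op 7 [order #7] limit_buy(price=102, qty=4): fills=none; bids=[#7:4@102 #3:2@100 #5:7@96 #1:2@95] asks=[#6:4@105]
After op 8 [order #8] limit_buy(price=103, qty=9): fills=none; bids=[#8:9@103 #7:4@102 #3:2@100 #5:7@96 #1:2@95] asks=[#6:4@105]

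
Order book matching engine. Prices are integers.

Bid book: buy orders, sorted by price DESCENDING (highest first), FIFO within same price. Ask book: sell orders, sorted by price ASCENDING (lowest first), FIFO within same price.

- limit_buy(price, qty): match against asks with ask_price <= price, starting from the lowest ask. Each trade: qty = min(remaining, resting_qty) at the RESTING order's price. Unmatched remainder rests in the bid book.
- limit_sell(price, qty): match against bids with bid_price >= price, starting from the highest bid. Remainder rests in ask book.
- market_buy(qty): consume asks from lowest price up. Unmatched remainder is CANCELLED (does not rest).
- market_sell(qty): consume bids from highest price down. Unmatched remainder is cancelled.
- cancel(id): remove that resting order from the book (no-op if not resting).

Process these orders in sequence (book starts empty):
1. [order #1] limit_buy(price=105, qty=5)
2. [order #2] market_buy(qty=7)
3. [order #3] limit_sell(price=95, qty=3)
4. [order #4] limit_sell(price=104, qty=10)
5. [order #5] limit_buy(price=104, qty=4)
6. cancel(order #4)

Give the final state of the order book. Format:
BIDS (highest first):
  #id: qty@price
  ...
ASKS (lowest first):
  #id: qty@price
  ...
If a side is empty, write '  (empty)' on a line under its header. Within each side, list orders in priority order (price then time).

After op 1 [order #1] limit_buy(price=105, qty=5): fills=none; bids=[#1:5@105] asks=[-]
After op 2 [order #2] market_buy(qty=7): fills=none; bids=[#1:5@105] asks=[-]
After op 3 [order #3] limit_sell(price=95, qty=3): fills=#1x#3:3@105; bids=[#1:2@105] asks=[-]
After op 4 [order #4] limit_sell(price=104, qty=10): fills=#1x#4:2@105; bids=[-] asks=[#4:8@104]
After op 5 [order #5] limit_buy(price=104, qty=4): fills=#5x#4:4@104; bids=[-] asks=[#4:4@104]
After op 6 cancel(order #4): fills=none; bids=[-] asks=[-]

Answer: BIDS (highest first):
  (empty)
ASKS (lowest first):
  (empty)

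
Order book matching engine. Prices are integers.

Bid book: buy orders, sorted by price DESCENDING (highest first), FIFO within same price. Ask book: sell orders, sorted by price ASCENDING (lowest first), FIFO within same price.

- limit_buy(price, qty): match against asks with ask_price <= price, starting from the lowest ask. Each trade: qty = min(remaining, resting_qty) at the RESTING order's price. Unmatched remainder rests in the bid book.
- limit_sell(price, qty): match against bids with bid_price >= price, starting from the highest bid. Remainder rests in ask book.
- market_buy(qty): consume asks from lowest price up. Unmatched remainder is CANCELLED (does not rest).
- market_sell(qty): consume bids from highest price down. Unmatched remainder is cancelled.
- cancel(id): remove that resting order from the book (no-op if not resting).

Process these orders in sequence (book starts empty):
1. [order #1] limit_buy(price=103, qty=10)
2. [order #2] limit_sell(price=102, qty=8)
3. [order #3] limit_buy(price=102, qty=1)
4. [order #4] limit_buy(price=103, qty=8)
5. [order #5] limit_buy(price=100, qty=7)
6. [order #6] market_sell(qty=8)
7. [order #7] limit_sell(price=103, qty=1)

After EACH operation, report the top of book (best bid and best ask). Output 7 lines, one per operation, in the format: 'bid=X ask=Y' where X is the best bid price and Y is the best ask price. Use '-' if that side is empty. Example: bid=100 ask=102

After op 1 [order #1] limit_buy(price=103, qty=10): fills=none; bids=[#1:10@103] asks=[-]
After op 2 [order #2] limit_sell(price=102, qty=8): fills=#1x#2:8@103; bids=[#1:2@103] asks=[-]
After op 3 [order #3] limit_buy(price=102, qty=1): fills=none; bids=[#1:2@103 #3:1@102] asks=[-]
After op 4 [order #4] limit_buy(price=103, qty=8): fills=none; bids=[#1:2@103 #4:8@103 #3:1@102] asks=[-]
After op 5 [order #5] limit_buy(price=100, qty=7): fills=none; bids=[#1:2@103 #4:8@103 #3:1@102 #5:7@100] asks=[-]
After op 6 [order #6] market_sell(qty=8): fills=#1x#6:2@103 #4x#6:6@103; bids=[#4:2@103 #3:1@102 #5:7@100] asks=[-]
After op 7 [order #7] limit_sell(price=103, qty=1): fills=#4x#7:1@103; bids=[#4:1@103 #3:1@102 #5:7@100] asks=[-]

Answer: bid=103 ask=-
bid=103 ask=-
bid=103 ask=-
bid=103 ask=-
bid=103 ask=-
bid=103 ask=-
bid=103 ask=-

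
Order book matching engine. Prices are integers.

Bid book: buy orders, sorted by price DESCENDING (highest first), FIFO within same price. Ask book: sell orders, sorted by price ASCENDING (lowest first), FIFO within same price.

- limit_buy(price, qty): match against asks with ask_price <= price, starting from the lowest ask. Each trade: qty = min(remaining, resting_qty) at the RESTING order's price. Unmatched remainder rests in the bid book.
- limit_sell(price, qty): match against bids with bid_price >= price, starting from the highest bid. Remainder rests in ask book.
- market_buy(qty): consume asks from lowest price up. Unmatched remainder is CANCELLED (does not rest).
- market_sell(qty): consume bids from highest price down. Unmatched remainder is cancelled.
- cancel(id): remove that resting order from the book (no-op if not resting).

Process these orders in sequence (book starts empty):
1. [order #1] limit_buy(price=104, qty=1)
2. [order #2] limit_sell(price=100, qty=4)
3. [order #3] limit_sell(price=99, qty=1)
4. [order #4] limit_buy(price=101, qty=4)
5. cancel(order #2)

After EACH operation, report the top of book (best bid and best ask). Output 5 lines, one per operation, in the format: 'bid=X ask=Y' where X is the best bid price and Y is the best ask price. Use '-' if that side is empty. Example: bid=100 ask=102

After op 1 [order #1] limit_buy(price=104, qty=1): fills=none; bids=[#1:1@104] asks=[-]
After op 2 [order #2] limit_sell(price=100, qty=4): fills=#1x#2:1@104; bids=[-] asks=[#2:3@100]
After op 3 [order #3] limit_sell(price=99, qty=1): fills=none; bids=[-] asks=[#3:1@99 #2:3@100]
After op 4 [order #4] limit_buy(price=101, qty=4): fills=#4x#3:1@99 #4x#2:3@100; bids=[-] asks=[-]
After op 5 cancel(order #2): fills=none; bids=[-] asks=[-]

Answer: bid=104 ask=-
bid=- ask=100
bid=- ask=99
bid=- ask=-
bid=- ask=-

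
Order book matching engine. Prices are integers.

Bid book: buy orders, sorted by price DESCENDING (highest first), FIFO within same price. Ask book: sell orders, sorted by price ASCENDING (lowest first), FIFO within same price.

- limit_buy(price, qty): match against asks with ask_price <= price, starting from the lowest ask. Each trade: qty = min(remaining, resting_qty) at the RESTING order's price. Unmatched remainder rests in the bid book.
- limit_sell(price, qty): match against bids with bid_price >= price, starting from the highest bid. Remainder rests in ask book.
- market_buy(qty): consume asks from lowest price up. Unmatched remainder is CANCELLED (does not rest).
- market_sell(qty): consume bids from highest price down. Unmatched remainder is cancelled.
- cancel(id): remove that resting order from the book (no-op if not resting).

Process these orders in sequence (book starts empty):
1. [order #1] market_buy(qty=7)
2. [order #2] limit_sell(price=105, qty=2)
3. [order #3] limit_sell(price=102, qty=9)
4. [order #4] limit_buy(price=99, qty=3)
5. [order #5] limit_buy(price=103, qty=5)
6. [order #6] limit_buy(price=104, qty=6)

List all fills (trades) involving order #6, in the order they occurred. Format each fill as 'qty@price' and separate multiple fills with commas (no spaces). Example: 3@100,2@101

After op 1 [order #1] market_buy(qty=7): fills=none; bids=[-] asks=[-]
After op 2 [order #2] limit_sell(price=105, qty=2): fills=none; bids=[-] asks=[#2:2@105]
After op 3 [order #3] limit_sell(price=102, qty=9): fills=none; bids=[-] asks=[#3:9@102 #2:2@105]
After op 4 [order #4] limit_buy(price=99, qty=3): fills=none; bids=[#4:3@99] asks=[#3:9@102 #2:2@105]
After op 5 [order #5] limit_buy(price=103, qty=5): fills=#5x#3:5@102; bids=[#4:3@99] asks=[#3:4@102 #2:2@105]
After op 6 [order #6] limit_buy(price=104, qty=6): fills=#6x#3:4@102; bids=[#6:2@104 #4:3@99] asks=[#2:2@105]

Answer: 4@102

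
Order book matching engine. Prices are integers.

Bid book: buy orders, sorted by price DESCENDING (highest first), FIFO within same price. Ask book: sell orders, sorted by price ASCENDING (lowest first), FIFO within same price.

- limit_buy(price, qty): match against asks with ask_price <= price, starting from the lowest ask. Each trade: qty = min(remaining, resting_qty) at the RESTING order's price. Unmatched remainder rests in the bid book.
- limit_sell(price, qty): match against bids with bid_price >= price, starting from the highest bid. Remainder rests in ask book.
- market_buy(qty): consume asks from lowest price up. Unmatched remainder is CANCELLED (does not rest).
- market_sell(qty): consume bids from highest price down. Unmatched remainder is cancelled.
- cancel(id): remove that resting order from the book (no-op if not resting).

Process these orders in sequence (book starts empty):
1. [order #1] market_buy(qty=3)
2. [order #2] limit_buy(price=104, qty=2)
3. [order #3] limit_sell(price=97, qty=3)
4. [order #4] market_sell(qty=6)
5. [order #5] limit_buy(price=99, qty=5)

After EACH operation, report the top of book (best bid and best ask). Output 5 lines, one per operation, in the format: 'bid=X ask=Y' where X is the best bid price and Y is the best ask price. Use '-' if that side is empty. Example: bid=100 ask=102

After op 1 [order #1] market_buy(qty=3): fills=none; bids=[-] asks=[-]
After op 2 [order #2] limit_buy(price=104, qty=2): fills=none; bids=[#2:2@104] asks=[-]
After op 3 [order #3] limit_sell(price=97, qty=3): fills=#2x#3:2@104; bids=[-] asks=[#3:1@97]
After op 4 [order #4] market_sell(qty=6): fills=none; bids=[-] asks=[#3:1@97]
After op 5 [order #5] limit_buy(price=99, qty=5): fills=#5x#3:1@97; bids=[#5:4@99] asks=[-]

Answer: bid=- ask=-
bid=104 ask=-
bid=- ask=97
bid=- ask=97
bid=99 ask=-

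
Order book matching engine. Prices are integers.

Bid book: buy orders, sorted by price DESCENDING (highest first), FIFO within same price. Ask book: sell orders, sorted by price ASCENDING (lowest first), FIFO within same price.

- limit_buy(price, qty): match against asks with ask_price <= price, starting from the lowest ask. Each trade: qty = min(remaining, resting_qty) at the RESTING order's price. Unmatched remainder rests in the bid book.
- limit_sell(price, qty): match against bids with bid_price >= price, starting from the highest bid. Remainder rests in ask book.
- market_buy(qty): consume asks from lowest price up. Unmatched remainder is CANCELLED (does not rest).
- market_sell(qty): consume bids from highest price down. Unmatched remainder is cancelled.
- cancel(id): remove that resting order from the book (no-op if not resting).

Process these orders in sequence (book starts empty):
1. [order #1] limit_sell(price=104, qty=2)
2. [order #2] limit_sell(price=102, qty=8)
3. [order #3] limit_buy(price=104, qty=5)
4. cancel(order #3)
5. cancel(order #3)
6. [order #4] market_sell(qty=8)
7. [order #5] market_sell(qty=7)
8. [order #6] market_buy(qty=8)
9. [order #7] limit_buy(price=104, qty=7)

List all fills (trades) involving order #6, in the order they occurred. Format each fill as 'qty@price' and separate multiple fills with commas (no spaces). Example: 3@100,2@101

Answer: 3@102,2@104

Derivation:
After op 1 [order #1] limit_sell(price=104, qty=2): fills=none; bids=[-] asks=[#1:2@104]
After op 2 [order #2] limit_sell(price=102, qty=8): fills=none; bids=[-] asks=[#2:8@102 #1:2@104]
After op 3 [order #3] limit_buy(price=104, qty=5): fills=#3x#2:5@102; bids=[-] asks=[#2:3@102 #1:2@104]
After op 4 cancel(order #3): fills=none; bids=[-] asks=[#2:3@102 #1:2@104]
After op 5 cancel(order #3): fills=none; bids=[-] asks=[#2:3@102 #1:2@104]
After op 6 [order #4] market_sell(qty=8): fills=none; bids=[-] asks=[#2:3@102 #1:2@104]
After op 7 [order #5] market_sell(qty=7): fills=none; bids=[-] asks=[#2:3@102 #1:2@104]
After op 8 [order #6] market_buy(qty=8): fills=#6x#2:3@102 #6x#1:2@104; bids=[-] asks=[-]
After op 9 [order #7] limit_buy(price=104, qty=7): fills=none; bids=[#7:7@104] asks=[-]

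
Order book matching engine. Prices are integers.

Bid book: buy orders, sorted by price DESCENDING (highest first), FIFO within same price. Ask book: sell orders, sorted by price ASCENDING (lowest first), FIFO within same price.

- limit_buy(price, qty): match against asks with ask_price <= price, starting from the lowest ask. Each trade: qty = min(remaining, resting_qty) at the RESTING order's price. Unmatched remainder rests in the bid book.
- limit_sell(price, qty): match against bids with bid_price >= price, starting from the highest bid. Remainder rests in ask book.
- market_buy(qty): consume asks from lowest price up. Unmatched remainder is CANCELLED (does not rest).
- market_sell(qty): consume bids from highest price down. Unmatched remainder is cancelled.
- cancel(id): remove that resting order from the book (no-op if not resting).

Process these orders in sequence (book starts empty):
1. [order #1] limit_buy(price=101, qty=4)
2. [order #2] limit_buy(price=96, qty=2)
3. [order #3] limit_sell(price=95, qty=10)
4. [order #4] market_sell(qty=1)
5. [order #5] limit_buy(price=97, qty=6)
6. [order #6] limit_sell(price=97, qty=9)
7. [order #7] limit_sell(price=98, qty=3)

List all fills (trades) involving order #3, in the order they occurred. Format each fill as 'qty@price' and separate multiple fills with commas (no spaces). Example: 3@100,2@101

Answer: 4@101,2@96,4@95

Derivation:
After op 1 [order #1] limit_buy(price=101, qty=4): fills=none; bids=[#1:4@101] asks=[-]
After op 2 [order #2] limit_buy(price=96, qty=2): fills=none; bids=[#1:4@101 #2:2@96] asks=[-]
After op 3 [order #3] limit_sell(price=95, qty=10): fills=#1x#3:4@101 #2x#3:2@96; bids=[-] asks=[#3:4@95]
After op 4 [order #4] market_sell(qty=1): fills=none; bids=[-] asks=[#3:4@95]
After op 5 [order #5] limit_buy(price=97, qty=6): fills=#5x#3:4@95; bids=[#5:2@97] asks=[-]
After op 6 [order #6] limit_sell(price=97, qty=9): fills=#5x#6:2@97; bids=[-] asks=[#6:7@97]
After op 7 [order #7] limit_sell(price=98, qty=3): fills=none; bids=[-] asks=[#6:7@97 #7:3@98]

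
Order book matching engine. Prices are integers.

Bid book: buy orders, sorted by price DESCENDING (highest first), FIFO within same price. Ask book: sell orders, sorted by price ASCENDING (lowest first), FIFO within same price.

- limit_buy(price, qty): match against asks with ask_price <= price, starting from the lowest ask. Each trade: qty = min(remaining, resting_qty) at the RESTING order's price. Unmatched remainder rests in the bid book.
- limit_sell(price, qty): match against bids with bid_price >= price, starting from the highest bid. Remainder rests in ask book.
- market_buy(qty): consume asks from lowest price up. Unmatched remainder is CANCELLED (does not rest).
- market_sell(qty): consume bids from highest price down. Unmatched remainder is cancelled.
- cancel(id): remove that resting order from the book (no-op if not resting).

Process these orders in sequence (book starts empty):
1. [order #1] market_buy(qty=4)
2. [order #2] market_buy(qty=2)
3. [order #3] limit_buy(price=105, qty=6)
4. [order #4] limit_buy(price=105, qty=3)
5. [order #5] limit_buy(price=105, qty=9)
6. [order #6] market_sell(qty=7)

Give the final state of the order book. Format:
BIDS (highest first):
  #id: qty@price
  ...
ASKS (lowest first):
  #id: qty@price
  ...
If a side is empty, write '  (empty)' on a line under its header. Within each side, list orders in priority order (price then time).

Answer: BIDS (highest first):
  #4: 2@105
  #5: 9@105
ASKS (lowest first):
  (empty)

Derivation:
After op 1 [order #1] market_buy(qty=4): fills=none; bids=[-] asks=[-]
After op 2 [order #2] market_buy(qty=2): fills=none; bids=[-] asks=[-]
After op 3 [order #3] limit_buy(price=105, qty=6): fills=none; bids=[#3:6@105] asks=[-]
After op 4 [order #4] limit_buy(price=105, qty=3): fills=none; bids=[#3:6@105 #4:3@105] asks=[-]
After op 5 [order #5] limit_buy(price=105, qty=9): fills=none; bids=[#3:6@105 #4:3@105 #5:9@105] asks=[-]
After op 6 [order #6] market_sell(qty=7): fills=#3x#6:6@105 #4x#6:1@105; bids=[#4:2@105 #5:9@105] asks=[-]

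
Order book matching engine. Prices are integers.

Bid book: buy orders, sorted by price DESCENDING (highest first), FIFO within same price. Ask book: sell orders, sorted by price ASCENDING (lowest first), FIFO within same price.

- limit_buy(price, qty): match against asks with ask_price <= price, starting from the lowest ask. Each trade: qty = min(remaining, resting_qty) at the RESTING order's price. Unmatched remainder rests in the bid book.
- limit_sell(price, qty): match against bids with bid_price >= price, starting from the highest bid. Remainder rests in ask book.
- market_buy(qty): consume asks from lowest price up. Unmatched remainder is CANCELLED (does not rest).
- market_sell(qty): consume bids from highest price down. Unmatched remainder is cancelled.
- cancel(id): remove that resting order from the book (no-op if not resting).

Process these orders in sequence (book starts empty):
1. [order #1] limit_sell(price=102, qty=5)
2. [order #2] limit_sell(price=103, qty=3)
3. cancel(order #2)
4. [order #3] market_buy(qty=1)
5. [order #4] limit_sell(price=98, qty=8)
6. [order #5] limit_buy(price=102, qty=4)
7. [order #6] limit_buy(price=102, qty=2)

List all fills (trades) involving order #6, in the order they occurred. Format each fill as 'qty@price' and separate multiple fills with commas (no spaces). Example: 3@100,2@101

After op 1 [order #1] limit_sell(price=102, qty=5): fills=none; bids=[-] asks=[#1:5@102]
After op 2 [order #2] limit_sell(price=103, qty=3): fills=none; bids=[-] asks=[#1:5@102 #2:3@103]
After op 3 cancel(order #2): fills=none; bids=[-] asks=[#1:5@102]
After op 4 [order #3] market_buy(qty=1): fills=#3x#1:1@102; bids=[-] asks=[#1:4@102]
After op 5 [order #4] limit_sell(price=98, qty=8): fills=none; bids=[-] asks=[#4:8@98 #1:4@102]
After op 6 [order #5] limit_buy(price=102, qty=4): fills=#5x#4:4@98; bids=[-] asks=[#4:4@98 #1:4@102]
After op 7 [order #6] limit_buy(price=102, qty=2): fills=#6x#4:2@98; bids=[-] asks=[#4:2@98 #1:4@102]

Answer: 2@98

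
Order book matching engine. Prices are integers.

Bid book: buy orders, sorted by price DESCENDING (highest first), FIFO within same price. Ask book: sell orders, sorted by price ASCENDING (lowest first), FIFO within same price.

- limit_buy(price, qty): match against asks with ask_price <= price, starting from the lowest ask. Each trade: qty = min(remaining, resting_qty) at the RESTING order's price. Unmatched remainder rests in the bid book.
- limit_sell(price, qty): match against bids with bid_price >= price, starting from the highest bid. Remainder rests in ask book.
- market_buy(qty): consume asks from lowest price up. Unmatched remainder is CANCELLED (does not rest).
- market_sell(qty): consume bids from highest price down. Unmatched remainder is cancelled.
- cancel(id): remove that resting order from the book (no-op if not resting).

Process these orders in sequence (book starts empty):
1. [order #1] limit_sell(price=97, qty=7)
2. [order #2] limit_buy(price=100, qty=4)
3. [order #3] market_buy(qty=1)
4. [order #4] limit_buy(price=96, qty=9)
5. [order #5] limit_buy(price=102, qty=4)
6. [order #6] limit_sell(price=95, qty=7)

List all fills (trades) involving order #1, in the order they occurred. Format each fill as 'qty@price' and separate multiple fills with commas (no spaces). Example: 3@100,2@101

After op 1 [order #1] limit_sell(price=97, qty=7): fills=none; bids=[-] asks=[#1:7@97]
After op 2 [order #2] limit_buy(price=100, qty=4): fills=#2x#1:4@97; bids=[-] asks=[#1:3@97]
After op 3 [order #3] market_buy(qty=1): fills=#3x#1:1@97; bids=[-] asks=[#1:2@97]
After op 4 [order #4] limit_buy(price=96, qty=9): fills=none; bids=[#4:9@96] asks=[#1:2@97]
After op 5 [order #5] limit_buy(price=102, qty=4): fills=#5x#1:2@97; bids=[#5:2@102 #4:9@96] asks=[-]
After op 6 [order #6] limit_sell(price=95, qty=7): fills=#5x#6:2@102 #4x#6:5@96; bids=[#4:4@96] asks=[-]

Answer: 4@97,1@97,2@97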